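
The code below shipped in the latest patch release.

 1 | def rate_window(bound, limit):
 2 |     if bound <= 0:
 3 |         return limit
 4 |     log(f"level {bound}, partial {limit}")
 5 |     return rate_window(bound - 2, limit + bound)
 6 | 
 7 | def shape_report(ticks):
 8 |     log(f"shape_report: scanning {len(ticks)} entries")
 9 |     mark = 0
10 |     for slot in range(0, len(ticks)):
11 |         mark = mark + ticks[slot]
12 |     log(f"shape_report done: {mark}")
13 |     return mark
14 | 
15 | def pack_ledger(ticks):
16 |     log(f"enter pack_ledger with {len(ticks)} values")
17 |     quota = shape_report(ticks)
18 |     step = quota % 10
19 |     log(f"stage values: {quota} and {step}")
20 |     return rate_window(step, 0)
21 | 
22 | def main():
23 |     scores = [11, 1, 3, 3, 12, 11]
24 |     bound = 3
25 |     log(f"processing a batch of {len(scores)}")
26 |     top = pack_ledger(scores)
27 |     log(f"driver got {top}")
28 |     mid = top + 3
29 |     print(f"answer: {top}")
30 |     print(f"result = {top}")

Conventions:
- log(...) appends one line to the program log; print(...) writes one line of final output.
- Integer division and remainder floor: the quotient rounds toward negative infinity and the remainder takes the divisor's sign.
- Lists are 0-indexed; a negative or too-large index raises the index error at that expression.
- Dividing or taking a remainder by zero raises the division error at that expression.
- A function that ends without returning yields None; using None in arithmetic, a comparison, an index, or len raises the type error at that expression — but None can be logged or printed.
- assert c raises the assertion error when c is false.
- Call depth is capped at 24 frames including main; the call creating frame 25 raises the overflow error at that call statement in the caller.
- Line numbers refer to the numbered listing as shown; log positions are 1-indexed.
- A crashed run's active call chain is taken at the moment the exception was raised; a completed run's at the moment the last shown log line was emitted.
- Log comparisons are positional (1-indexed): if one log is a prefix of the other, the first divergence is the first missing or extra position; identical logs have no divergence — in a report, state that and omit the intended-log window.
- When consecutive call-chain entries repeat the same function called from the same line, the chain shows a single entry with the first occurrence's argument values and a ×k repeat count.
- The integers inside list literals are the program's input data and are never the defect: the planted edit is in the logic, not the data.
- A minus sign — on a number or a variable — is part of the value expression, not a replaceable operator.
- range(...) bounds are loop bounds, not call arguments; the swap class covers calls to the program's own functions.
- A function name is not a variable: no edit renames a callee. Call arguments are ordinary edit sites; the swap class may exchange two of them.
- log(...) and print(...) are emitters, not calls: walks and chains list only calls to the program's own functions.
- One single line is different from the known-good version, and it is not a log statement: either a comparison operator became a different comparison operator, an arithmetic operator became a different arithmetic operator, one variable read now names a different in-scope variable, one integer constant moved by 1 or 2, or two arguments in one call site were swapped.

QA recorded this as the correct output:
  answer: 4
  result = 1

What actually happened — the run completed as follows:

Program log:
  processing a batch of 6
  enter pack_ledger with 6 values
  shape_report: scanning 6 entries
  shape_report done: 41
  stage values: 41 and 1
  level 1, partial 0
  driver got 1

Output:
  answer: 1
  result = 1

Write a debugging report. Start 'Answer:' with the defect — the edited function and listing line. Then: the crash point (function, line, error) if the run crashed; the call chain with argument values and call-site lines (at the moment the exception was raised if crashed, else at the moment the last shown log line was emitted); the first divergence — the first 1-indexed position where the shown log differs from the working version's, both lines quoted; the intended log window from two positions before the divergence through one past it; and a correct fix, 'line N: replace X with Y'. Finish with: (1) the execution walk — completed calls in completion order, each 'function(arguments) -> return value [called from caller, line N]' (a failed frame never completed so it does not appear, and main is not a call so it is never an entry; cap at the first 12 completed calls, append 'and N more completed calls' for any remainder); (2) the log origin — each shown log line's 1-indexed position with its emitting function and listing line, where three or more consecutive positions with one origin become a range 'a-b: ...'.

Answer: the defect is in main at line 29.
The tell: The logs agree in full; only the final output differs.
Call chain: main.
First divergence: none (the log streams are identical).
Execution walk:
  shape_report([11, 1, 3, 3, 12, 11]) -> 41  [called from pack_ledger, line 17]
  rate_window(-1, 1) -> 1  [called from rate_window, line 5]
  rate_window(1, 0) -> 1  [called from pack_ledger, line 20]
  pack_ledger([11, 1, 3, 3, 12, 11]) -> 1  [called from main, line 26]
Log origin:
  1: logged in main at line 25
  2: logged in pack_ledger at line 16
  3: logged in shape_report at line 8
  4: logged in shape_report at line 12
  5: logged in pack_ledger at line 19
  6: logged in rate_window at line 4
  7: logged in main at line 27
A correct fix: line 29: replace `top` with `mid`.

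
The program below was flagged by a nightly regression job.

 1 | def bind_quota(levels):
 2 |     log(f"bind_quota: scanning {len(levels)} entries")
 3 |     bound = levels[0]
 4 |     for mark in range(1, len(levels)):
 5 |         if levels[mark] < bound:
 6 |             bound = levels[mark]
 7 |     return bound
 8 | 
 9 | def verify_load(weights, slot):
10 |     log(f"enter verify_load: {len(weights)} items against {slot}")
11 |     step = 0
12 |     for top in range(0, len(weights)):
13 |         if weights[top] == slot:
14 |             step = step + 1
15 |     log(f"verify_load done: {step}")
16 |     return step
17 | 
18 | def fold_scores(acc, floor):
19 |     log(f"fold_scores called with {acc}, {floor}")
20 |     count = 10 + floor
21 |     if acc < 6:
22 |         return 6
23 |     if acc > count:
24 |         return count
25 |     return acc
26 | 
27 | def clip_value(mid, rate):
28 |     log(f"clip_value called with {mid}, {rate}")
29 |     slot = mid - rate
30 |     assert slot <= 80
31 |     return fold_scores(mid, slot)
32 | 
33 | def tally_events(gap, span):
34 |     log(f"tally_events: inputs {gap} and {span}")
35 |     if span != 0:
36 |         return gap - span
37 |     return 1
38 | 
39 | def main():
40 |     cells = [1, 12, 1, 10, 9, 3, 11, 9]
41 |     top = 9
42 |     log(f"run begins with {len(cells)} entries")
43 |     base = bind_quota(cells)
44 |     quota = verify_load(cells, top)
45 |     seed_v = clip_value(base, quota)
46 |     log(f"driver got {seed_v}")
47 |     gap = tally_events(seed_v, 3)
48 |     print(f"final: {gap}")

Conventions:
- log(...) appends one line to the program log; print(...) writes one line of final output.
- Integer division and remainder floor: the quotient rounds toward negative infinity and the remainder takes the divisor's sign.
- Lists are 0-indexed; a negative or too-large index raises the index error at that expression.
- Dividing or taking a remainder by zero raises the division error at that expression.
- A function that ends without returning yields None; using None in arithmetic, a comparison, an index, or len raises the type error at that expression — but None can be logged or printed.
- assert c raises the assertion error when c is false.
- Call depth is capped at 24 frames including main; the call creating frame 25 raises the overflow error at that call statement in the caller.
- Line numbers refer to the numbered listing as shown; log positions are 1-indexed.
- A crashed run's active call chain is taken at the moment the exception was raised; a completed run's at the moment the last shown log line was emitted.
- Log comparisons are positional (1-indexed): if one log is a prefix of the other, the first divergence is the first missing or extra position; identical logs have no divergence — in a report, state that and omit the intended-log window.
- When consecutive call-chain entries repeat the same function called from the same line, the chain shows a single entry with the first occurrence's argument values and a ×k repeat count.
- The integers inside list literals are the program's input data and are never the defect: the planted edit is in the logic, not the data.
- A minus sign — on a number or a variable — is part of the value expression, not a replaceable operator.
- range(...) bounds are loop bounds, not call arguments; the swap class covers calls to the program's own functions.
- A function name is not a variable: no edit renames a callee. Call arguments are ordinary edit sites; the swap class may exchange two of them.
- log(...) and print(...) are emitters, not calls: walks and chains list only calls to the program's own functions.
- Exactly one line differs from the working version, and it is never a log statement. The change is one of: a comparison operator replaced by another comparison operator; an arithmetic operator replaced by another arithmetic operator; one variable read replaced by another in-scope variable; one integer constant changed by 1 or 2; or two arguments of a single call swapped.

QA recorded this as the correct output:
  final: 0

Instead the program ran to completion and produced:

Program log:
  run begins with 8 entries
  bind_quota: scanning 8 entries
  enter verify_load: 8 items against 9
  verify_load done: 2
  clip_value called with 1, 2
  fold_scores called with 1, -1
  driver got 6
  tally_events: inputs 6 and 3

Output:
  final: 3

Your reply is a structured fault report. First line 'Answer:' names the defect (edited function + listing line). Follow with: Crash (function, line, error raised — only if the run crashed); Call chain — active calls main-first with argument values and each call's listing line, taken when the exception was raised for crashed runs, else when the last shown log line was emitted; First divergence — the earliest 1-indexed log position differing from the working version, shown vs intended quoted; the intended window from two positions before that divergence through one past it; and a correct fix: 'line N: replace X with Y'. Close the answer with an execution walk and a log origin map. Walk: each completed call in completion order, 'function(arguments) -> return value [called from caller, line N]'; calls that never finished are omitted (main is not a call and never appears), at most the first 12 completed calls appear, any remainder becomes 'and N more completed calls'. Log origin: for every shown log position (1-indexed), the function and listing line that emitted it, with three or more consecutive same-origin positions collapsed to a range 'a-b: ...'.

Answer: the defect is in tally_events at line 36.
The tell: The two runs log identically and part ways only at the printed values.
Call chain: main -> tally_events(6, 3) (called at line 47).
First divergence: none (the log streams are identical).
Execution walk:
  bind_quota([1, 12, 1, 10, 9, 3, 11, 9]) -> 1  [called from main, line 43]
  verify_load([1, 12, 1, 10, 9, 3, 11, 9], 9) -> 2  [called from main, line 44]
  fold_scores(1, -1) -> 6  [called from clip_value, line 31]
  clip_value(1, 2) -> 6  [called from main, line 45]
  tally_events(6, 3) -> 3  [called from main, line 47]
Log origins:
  1: emitted by main (line 42)
  2: emitted by bind_quota (line 2)
  3: emitted by verify_load (line 10)
  4: emitted by verify_load (line 15)
  5: emitted by clip_value (line 28)
  6: emitted by fold_scores (line 19)
  7: emitted by main (line 46)
  8: emitted by tally_events (line 34)
A correct fix: line 36: replace `-` with `%`.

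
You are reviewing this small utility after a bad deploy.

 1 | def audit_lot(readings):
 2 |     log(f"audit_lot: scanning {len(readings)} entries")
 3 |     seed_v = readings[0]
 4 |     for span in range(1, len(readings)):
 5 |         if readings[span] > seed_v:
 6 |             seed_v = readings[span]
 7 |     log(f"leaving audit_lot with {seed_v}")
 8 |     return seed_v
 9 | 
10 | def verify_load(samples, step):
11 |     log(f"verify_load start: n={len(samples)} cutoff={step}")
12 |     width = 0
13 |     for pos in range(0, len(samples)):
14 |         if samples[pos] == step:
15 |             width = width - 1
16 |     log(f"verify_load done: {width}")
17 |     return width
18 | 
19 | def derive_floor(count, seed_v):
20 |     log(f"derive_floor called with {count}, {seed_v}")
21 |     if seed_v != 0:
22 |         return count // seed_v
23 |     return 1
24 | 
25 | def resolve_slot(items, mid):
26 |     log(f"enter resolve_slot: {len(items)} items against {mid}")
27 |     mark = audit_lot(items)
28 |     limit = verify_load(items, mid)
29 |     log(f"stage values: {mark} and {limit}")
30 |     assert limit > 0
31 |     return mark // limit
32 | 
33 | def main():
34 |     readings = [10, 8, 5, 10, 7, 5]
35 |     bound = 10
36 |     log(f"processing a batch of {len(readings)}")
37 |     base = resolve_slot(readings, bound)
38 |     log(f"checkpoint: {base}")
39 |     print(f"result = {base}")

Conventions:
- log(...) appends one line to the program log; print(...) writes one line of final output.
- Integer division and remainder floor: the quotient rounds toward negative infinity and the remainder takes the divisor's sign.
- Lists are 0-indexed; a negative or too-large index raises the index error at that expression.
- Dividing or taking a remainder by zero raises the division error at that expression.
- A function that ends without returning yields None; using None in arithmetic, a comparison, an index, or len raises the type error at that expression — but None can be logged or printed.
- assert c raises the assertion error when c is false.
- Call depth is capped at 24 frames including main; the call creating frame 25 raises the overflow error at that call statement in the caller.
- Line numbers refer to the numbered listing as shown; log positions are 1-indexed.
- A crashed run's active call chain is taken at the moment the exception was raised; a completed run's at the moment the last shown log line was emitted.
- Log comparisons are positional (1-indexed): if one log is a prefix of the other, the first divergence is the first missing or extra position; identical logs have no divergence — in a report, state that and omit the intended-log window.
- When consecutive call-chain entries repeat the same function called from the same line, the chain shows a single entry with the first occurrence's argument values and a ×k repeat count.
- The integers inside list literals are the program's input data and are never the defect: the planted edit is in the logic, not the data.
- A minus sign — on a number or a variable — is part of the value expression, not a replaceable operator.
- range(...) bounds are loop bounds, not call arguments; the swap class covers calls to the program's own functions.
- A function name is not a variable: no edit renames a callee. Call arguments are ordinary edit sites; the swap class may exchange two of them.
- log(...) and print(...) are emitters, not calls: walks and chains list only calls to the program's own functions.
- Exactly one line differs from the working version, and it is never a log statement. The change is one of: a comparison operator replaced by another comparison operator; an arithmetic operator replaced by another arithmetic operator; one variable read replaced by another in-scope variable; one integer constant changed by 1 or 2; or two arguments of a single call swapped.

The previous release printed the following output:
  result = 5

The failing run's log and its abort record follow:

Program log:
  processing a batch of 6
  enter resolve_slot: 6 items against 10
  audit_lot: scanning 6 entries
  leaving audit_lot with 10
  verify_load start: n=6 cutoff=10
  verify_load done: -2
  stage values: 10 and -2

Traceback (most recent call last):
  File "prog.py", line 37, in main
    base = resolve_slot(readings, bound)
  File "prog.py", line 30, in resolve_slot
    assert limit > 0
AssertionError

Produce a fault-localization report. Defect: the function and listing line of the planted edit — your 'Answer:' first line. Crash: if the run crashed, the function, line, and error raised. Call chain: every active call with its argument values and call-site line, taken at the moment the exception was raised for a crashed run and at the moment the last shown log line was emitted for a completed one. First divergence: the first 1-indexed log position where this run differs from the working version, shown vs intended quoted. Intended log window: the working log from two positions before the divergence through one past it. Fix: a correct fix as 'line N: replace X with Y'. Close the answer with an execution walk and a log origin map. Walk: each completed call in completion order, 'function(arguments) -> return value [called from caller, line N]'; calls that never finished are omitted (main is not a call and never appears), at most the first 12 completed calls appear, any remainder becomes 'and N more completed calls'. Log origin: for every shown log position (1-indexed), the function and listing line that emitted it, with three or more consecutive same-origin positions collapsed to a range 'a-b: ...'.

Answer: the defect is in verify_load at line 15.
Key fact: Log line 6 is where behavior first shows: 'verify_load done: -2' appears instead of 'verify_load done: 2'.
Crash: resolve_slot, line 30, AssertionError.
Call chain: main -> resolve_slot([10, 8, 5, 10, 7, 5], 10) (called at line 37).
First divergence: position 6; shown 'verify_load done: -2' vs intended 'verify_load done: 2'.
Intended log window:
  4: leaving audit_lot with 10
  5: verify_load start: n=6 cutoff=10
  6: verify_load done: 2
  7: stage values: 10 and 2
Execution walk:
  audit_lot([10, 8, 5, 10, 7, 5]) -> 10  [called from resolve_slot, line 27]
  verify_load([10, 8, 5, 10, 7, 5], 10) -> -2  [called from resolve_slot, line 28]
Log line origins:
  1: logged in main at line 36
  2: logged in resolve_slot at line 26
  3: logged in audit_lot at line 2
  4: logged in audit_lot at line 7
  5: logged in verify_load at line 11
  6: logged in verify_load at line 16
  7: logged in resolve_slot at line 29
A correct fix: line 15: replace `-` with `+`.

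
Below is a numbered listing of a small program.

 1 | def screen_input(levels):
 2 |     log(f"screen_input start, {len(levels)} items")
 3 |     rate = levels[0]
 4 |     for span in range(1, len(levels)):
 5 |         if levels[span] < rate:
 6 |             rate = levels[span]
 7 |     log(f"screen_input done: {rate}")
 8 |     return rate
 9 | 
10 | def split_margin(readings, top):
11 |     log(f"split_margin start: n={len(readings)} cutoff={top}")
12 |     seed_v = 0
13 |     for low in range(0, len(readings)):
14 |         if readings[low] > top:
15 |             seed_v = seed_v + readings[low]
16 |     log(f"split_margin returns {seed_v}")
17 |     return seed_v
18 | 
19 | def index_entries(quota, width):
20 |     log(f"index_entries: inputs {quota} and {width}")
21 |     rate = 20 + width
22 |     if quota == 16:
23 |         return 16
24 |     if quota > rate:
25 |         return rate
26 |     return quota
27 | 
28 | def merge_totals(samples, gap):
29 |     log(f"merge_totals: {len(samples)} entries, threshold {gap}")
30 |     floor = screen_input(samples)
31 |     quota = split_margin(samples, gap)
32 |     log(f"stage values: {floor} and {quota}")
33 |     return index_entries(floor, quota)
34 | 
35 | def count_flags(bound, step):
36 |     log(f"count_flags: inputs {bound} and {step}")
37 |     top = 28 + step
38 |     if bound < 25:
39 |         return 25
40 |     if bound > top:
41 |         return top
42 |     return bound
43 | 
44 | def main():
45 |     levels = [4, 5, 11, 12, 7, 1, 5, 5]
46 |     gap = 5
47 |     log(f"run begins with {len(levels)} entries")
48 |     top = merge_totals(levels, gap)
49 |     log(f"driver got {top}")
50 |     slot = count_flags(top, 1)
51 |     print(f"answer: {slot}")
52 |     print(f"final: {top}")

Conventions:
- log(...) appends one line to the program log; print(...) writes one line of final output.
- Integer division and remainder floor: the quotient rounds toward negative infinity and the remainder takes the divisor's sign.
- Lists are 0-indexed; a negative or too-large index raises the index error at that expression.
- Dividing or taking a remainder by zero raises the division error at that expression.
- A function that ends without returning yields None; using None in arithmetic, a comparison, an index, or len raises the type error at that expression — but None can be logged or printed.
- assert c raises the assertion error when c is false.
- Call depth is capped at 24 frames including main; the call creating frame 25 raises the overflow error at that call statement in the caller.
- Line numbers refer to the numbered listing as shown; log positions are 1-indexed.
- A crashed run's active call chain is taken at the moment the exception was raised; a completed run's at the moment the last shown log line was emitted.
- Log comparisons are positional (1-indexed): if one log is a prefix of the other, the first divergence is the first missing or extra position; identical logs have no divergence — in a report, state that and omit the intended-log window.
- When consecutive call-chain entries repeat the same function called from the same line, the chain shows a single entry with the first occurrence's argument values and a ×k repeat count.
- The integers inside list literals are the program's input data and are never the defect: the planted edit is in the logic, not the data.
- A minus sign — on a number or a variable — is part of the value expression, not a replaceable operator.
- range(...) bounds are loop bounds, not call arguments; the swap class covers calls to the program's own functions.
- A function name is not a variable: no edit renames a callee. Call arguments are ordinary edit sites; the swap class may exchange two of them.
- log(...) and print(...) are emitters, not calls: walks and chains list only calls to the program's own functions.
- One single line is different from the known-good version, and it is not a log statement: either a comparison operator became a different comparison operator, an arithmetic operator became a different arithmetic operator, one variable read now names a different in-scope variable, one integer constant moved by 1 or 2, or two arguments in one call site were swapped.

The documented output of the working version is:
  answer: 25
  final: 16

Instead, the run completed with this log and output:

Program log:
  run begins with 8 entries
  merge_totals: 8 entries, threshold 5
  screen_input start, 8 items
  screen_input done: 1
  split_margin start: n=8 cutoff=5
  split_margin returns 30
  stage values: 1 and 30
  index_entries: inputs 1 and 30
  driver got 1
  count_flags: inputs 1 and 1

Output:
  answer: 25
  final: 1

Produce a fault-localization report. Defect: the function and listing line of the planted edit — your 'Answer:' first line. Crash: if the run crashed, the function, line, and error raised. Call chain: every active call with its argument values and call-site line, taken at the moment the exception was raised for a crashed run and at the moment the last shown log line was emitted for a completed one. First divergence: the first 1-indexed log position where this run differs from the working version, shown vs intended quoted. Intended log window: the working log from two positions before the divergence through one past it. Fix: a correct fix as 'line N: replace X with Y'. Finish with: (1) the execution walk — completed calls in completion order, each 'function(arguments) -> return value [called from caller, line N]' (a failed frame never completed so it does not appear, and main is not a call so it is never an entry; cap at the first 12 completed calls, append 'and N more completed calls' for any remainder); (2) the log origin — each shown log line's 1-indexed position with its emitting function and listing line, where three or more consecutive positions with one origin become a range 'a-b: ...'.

Answer: the defect is in index_entries at line 22.
Key observation: Position 9 is the first bad log line: 'driver got 1' should read 'driver got 16'.
Call chain: main -> count_flags(1, 1) (called at line 50).
First divergence: at position 9 the run shows 'driver got 1' where the working version logs 'driver got 16'.
Intended log window:
  7: stage values: 1 and 30
  8: index_entries: inputs 1 and 30
  9: driver got 16
  10: count_flags: inputs 16 and 1
Execution walk:
  screen_input([4, 5, 11, 12, 7, 1, 5, 5]) -> 1  [called from merge_totals, line 30]
  split_margin([4, 5, 11, 12, 7, 1, 5, 5], 5) -> 30  [called from merge_totals, line 31]
  index_entries(1, 30) -> 1  [called from merge_totals, line 33]
  merge_totals([4, 5, 11, 12, 7, 1, 5, 5], 5) -> 1  [called from main, line 48]
  count_flags(1, 1) -> 25  [called from main, line 50]
Log origins:
  1: logged in main at line 47
  2: logged in merge_totals at line 29
  3: logged in screen_input at line 2
  4: logged in screen_input at line 7
  5: logged in split_margin at line 11
  6: logged in split_margin at line 16
  7: logged in merge_totals at line 32
  8: logged in index_entries at line 20
  9: logged in main at line 49
  10: logged in count_flags at line 36
A correct fix: line 22: replace `==` with `<`.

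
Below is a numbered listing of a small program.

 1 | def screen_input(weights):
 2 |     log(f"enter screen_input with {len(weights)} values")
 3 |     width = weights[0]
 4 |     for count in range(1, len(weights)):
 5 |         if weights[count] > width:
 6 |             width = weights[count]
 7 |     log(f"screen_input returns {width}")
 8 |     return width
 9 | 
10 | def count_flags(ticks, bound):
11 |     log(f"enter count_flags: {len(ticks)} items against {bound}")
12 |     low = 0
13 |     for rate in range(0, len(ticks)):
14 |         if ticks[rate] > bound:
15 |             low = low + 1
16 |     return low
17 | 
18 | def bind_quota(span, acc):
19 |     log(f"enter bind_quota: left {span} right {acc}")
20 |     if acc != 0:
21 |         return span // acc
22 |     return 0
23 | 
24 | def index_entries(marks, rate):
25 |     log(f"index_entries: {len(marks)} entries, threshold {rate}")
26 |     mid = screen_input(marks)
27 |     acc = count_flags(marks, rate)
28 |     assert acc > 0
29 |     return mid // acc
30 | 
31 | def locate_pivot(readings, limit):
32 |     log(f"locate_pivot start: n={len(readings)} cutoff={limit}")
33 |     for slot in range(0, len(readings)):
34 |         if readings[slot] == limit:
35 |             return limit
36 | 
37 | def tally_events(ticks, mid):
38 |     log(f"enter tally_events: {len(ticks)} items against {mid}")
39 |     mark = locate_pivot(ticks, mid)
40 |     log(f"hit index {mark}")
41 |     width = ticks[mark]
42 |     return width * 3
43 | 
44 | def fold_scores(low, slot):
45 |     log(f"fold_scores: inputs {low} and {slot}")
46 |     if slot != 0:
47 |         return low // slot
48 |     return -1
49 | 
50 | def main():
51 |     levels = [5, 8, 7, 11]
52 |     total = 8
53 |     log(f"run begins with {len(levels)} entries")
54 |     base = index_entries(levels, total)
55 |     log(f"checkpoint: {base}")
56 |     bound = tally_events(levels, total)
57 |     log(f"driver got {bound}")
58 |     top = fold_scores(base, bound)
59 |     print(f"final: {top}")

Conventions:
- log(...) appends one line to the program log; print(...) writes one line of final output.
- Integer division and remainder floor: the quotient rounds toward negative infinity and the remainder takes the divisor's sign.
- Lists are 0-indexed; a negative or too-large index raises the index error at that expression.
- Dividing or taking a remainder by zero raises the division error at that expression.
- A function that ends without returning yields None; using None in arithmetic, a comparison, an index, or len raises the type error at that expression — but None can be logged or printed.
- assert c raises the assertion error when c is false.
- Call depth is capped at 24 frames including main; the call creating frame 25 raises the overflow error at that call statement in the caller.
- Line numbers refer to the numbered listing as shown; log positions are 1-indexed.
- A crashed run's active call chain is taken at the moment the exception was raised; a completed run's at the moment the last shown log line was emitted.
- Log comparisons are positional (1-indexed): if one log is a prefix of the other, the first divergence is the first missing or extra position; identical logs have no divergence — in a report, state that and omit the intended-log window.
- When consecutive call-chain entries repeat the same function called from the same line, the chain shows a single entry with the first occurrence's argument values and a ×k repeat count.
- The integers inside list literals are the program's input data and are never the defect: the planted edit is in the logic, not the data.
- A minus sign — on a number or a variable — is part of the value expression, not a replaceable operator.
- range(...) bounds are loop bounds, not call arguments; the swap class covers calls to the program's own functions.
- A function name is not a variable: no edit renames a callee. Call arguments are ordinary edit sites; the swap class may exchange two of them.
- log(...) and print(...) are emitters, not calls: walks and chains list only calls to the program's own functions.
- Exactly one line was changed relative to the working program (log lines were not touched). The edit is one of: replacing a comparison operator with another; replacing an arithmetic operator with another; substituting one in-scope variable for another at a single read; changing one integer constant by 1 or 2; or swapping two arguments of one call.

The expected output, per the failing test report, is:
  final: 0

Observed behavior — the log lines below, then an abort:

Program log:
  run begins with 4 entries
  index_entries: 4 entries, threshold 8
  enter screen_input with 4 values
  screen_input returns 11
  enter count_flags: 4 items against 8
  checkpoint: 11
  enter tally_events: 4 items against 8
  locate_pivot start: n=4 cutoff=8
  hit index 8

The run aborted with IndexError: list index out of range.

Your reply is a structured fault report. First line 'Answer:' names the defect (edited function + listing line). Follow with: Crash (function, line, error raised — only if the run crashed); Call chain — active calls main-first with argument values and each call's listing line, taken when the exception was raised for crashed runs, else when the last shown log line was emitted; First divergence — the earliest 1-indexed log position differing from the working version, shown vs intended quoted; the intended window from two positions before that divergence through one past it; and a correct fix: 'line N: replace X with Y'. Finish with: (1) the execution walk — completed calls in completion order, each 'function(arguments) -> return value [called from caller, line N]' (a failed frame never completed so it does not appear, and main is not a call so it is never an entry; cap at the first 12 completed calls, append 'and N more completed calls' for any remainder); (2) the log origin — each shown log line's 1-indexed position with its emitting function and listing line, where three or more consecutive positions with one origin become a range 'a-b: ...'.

Answer: the defect is in locate_pivot at line 35.
The tell: Position 9 is the first bad log line: 'hit index 8' should read 'hit index 1'.
Crash: tally_events, line 41, IndexError.
Call chain: main -> tally_events([5, 8, 7, 11], 8) (called at line 56).
First divergence: at position 9 the run shows 'hit index 8' where the working version logs 'hit index 1'.
Intended log window:
  7: enter tally_events: 4 items against 8
  8: locate_pivot start: n=4 cutoff=8
  9: hit index 1
  10: driver got 24
Execution walk:
  screen_input([5, 8, 7, 11]) -> 11  [called from index_entries, line 26]
  count_flags([5, 8, 7, 11], 8) -> 1  [called from index_entries, line 27]
  index_entries([5, 8, 7, 11], 8) -> 11  [called from main, line 54]
  locate_pivot([5, 8, 7, 11], 8) -> 8  [called from tally_events, line 39]
Origin of each log line:
  1 — main, line 53
  2 — index_entries, line 25
  3 — screen_input, line 2
  4 — screen_input, line 7
  5 — count_flags, line 11
  6 — main, line 55
  7 — tally_events, line 38
  8 — locate_pivot, line 32
  9 — tally_events, line 40
A correct fix: line 35: replace `limit` with `slot`.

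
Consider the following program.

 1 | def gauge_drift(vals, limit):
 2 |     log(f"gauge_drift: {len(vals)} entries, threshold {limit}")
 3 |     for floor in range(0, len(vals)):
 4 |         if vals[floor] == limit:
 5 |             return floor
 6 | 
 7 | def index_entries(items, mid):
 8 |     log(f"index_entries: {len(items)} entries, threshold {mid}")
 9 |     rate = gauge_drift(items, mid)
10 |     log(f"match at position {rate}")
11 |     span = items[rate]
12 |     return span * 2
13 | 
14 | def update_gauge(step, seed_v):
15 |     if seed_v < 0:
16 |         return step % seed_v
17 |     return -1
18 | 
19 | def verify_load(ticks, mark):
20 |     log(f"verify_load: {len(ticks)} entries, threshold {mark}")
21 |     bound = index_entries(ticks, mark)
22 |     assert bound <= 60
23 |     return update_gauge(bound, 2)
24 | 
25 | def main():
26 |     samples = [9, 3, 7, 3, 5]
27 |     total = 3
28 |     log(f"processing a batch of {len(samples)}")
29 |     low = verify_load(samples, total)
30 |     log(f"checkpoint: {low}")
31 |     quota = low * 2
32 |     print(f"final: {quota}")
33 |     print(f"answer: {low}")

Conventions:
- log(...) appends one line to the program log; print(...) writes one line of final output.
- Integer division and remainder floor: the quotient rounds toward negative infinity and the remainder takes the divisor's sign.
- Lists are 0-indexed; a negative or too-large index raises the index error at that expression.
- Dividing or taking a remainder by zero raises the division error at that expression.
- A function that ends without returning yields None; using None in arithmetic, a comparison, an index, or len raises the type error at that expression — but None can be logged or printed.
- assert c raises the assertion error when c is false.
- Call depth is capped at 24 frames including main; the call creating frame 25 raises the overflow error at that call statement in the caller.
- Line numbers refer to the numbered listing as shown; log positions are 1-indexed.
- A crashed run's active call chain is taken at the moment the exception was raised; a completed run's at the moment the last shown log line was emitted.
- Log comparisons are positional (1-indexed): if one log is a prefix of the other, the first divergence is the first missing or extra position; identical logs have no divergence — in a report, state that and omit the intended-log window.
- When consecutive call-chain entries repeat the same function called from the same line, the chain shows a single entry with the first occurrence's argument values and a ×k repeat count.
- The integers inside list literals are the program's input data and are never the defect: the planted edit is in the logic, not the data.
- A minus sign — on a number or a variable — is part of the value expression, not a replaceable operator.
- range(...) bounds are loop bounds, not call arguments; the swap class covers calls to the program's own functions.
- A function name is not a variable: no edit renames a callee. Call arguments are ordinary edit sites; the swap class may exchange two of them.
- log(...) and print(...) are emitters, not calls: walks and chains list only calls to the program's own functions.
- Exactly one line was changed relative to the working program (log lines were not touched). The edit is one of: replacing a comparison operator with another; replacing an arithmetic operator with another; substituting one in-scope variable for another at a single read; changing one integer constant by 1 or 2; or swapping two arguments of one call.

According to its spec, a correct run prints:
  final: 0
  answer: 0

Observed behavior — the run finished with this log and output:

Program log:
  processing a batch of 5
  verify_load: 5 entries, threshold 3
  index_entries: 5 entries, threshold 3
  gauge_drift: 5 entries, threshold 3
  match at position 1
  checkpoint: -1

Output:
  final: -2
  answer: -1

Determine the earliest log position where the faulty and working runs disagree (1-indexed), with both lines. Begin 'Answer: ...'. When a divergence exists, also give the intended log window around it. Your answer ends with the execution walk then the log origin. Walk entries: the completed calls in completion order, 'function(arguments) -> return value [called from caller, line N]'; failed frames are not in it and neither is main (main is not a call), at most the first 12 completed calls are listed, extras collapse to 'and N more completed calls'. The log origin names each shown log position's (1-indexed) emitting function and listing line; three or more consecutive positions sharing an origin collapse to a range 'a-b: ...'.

Answer: at position 6 the run shows 'checkpoint: -1' where the working version logs 'checkpoint: 0'.
Intended log window:
  4: gauge_drift: 5 entries, threshold 3
  5: match at position 1
  6: checkpoint: 0
Execution walk:
  gauge_drift([9, 3, 7, 3, 5], 3) -> 1  [called from index_entries, line 9]
  index_entries([9, 3, 7, 3, 5], 3) -> 6  [called from verify_load, line 21]
  update_gauge(6, 2) -> -1  [called from verify_load, line 23]
  verify_load([9, 3, 7, 3, 5], 3) -> -1  [called from main, line 29]
Origin of each log line:
  1: logged in main at line 28
  2: logged in verify_load at line 20
  3: logged in index_entries at line 8
  4: logged in gauge_drift at line 2
  5: logged in index_entries at line 10
  6: logged in main at line 30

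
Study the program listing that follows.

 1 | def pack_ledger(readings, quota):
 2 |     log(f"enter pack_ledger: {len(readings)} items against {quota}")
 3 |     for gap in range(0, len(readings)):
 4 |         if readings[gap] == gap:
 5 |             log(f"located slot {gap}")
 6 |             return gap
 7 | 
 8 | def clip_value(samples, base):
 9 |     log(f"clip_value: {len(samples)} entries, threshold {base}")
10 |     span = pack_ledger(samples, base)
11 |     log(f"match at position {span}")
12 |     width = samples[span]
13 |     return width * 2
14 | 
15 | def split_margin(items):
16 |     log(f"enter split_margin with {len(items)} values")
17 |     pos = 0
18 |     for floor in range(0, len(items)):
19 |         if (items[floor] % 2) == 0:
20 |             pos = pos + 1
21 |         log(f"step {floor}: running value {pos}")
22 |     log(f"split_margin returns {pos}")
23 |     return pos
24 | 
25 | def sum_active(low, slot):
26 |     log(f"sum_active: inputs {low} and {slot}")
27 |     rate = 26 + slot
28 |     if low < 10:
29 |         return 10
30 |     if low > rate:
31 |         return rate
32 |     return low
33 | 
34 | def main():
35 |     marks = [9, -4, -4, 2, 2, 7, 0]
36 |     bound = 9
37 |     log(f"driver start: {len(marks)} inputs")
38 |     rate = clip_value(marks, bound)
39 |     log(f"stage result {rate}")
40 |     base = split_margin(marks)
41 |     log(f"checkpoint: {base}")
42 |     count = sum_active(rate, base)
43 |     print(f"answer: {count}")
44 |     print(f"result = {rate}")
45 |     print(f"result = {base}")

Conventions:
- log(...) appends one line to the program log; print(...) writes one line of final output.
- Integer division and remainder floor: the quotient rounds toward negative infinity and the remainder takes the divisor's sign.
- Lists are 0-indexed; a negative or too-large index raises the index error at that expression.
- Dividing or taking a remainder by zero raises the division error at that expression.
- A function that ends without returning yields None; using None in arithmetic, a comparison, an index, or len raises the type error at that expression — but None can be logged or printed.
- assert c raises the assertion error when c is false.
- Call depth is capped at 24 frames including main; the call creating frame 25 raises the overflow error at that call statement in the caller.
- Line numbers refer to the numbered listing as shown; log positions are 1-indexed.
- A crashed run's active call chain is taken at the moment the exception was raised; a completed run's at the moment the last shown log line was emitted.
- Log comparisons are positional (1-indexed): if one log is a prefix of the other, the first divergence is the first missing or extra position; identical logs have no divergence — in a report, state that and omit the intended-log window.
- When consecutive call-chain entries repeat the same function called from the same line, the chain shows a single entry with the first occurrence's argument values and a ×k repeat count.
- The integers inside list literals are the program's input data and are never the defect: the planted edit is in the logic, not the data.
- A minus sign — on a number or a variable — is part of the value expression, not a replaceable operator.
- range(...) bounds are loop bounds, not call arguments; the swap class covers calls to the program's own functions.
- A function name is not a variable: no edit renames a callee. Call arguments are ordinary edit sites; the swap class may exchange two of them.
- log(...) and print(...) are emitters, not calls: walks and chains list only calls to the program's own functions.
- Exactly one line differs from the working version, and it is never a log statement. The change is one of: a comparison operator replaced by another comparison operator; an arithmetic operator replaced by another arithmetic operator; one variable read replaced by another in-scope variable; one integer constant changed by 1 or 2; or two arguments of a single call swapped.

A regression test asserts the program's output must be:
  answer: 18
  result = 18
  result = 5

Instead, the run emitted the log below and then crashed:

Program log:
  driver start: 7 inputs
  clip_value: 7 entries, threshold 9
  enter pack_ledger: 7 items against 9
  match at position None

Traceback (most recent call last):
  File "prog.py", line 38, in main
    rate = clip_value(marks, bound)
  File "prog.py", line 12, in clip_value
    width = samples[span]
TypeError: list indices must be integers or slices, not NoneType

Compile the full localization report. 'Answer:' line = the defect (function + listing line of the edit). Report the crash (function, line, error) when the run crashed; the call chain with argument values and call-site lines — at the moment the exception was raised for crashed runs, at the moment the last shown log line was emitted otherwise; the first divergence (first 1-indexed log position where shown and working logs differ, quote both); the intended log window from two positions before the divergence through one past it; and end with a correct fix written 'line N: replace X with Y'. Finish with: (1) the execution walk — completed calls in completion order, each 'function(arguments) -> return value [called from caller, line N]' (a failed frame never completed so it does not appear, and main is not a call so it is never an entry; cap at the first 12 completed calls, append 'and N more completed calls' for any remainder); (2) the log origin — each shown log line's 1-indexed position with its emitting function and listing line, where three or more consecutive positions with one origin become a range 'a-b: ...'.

Answer: the defect is in pack_ledger at line 4.
Key observation: The earliest visible damage is log position 4 — 'match at position None' rather than the intended 'located slot 0'.
Crash: clip_value, line 12, TypeError.
Call chain: main -> clip_value([9, -4, -4, 2, 2, 7, 0], 9) (called at line 38).
First divergence: at position 4 the run shows 'match at position None' where the working version logs 'located slot 0'.
Intended log window:
  2: clip_value: 7 entries, threshold 9
  3: enter pack_ledger: 7 items against 9
  4: located slot 0
  5: match at position 0
Execution walk:
  pack_ledger([9, -4, -4, 2, 2, 7, 0], 9) -> None  [called from clip_value, line 10]
Log line origins:
  1: from main, line 37
  2: from clip_value, line 9
  3: from pack_ledger, line 2
  4: from clip_value, line 11
A correct fix: line 4: replace `readings[gap] == gap` with `readings[gap] == quota`.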